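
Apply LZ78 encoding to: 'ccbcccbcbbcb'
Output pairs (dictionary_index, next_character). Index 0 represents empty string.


LZ78 encoding steps:
Dictionary: {0: ''}
Step 1: w='' (idx 0), next='c' -> output (0, 'c'), add 'c' as idx 1
Step 2: w='c' (idx 1), next='b' -> output (1, 'b'), add 'cb' as idx 2
Step 3: w='c' (idx 1), next='c' -> output (1, 'c'), add 'cc' as idx 3
Step 4: w='cb' (idx 2), next='c' -> output (2, 'c'), add 'cbc' as idx 4
Step 5: w='' (idx 0), next='b' -> output (0, 'b'), add 'b' as idx 5
Step 6: w='b' (idx 5), next='c' -> output (5, 'c'), add 'bc' as idx 6
Step 7: w='b' (idx 5), end of input -> output (5, '')


Encoded: [(0, 'c'), (1, 'b'), (1, 'c'), (2, 'c'), (0, 'b'), (5, 'c'), (5, '')]


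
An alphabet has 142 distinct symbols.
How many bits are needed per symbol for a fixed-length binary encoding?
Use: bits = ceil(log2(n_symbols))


log2(142) = 7.1497
Bracket: 2^7 = 128 < 142 <= 2^8 = 256
So ceil(log2(142)) = 8

bits = ceil(log2(142)) = ceil(7.1497) = 8 bits


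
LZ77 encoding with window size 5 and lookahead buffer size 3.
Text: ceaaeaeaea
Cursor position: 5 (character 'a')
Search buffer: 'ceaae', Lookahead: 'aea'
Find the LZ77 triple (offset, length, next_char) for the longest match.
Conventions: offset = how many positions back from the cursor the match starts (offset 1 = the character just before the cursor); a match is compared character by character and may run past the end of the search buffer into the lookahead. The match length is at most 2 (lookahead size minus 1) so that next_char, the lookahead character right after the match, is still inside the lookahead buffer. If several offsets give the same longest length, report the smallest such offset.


Try each offset into the search buffer:
  offset=1 (pos 4, char 'e'): match length 0
  offset=2 (pos 3, char 'a'): match length 2
  offset=3 (pos 2, char 'a'): match length 1
  offset=4 (pos 1, char 'e'): match length 0
  offset=5 (pos 0, char 'c'): match length 0
Longest match has length 2 at offset 2.
next_char = character at position 5 + 2 = 7 -> 'a'

Best match: offset=2, length=2 (matching 'ae' starting at position 3)
LZ77 triple: (2, 2, 'a')


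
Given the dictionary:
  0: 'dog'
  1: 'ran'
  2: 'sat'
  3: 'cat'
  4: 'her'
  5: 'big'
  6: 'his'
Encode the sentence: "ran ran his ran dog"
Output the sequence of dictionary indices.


Look up each word in the dictionary:
  'ran' -> 1
  'ran' -> 1
  'his' -> 6
  'ran' -> 1
  'dog' -> 0

Encoded: [1, 1, 6, 1, 0]


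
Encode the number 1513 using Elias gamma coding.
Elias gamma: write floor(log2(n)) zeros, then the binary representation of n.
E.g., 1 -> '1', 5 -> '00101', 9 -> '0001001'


num_bits = floor(log2(1513)) + 1 = 11
leading_zeros = num_bits - 1 = 10
binary(1513) = 10111101001

Elias gamma(1513) = '0000000000' + '10111101001' = 000000000010111101001 (21 bits)


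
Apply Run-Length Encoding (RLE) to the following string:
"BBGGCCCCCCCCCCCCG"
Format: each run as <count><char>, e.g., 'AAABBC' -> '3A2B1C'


Scanning runs left to right:
  i=0: run of 'B' x 2 -> '2B'
  i=2: run of 'G' x 2 -> '2G'
  i=4: run of 'C' x 12 -> '12C'
  i=16: run of 'G' x 1 -> '1G'

RLE = 2B2G12C1G


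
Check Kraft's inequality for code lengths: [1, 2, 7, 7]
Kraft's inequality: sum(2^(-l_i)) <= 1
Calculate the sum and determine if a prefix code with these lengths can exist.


Sum = 2^(-1) + 2^(-2) + 2^(-7) + 2^(-7)
    = 0.5 + 0.25 + 0.0078125 + 0.0078125
    = 98/128 = 0.765625
Since 0.765625 <= 1, Kraft's inequality IS satisfied.
A prefix code with these lengths CAN exist.

Kraft sum = 0.765625. Satisfied.


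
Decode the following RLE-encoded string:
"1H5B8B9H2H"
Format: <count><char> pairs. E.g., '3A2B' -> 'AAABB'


Expanding each <count><char> pair:
  1H -> 'H'
  5B -> 'BBBBB'
  8B -> 'BBBBBBBB'
  9H -> 'HHHHHHHHH'
  2H -> 'HH'

Decoded = HBBBBBBBBBBBBBHHHHHHHHHHH


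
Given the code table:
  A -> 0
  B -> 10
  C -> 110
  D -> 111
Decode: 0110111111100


Decoding:
0 -> A
110 -> C
111 -> D
111 -> D
10 -> B
0 -> A


Result: ACDDBA


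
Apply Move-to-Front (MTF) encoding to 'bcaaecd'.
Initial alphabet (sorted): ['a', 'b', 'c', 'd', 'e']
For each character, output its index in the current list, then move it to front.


MTF encoding:
'b': index 1 in ['a', 'b', 'c', 'd', 'e'] -> ['b', 'a', 'c', 'd', 'e']
'c': index 2 in ['b', 'a', 'c', 'd', 'e'] -> ['c', 'b', 'a', 'd', 'e']
'a': index 2 in ['c', 'b', 'a', 'd', 'e'] -> ['a', 'c', 'b', 'd', 'e']
'a': index 0 in ['a', 'c', 'b', 'd', 'e'] -> ['a', 'c', 'b', 'd', 'e']
'e': index 4 in ['a', 'c', 'b', 'd', 'e'] -> ['e', 'a', 'c', 'b', 'd']
'c': index 2 in ['e', 'a', 'c', 'b', 'd'] -> ['c', 'e', 'a', 'b', 'd']
'd': index 4 in ['c', 'e', 'a', 'b', 'd'] -> ['d', 'c', 'e', 'a', 'b']


Output: [1, 2, 2, 0, 4, 2, 4]


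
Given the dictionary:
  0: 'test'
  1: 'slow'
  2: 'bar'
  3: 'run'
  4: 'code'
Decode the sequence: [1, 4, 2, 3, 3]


Look up each index in the dictionary:
  1 -> 'slow'
  4 -> 'code'
  2 -> 'bar'
  3 -> 'run'
  3 -> 'run'

Decoded: "slow code bar run run"


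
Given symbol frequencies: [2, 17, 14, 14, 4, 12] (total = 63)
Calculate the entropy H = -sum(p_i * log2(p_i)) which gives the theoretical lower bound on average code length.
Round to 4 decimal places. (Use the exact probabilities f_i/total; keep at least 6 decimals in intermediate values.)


Per-symbol terms -p_i * log2(p_i) with p_i = f_i/63:
  p = 2/63 = 0.031746: log2(p) = -4.977280, -p*log2(p) = 0.158009
  p = 17/63 = 0.269841: log2(p) = -1.889817, -p*log2(p) = 0.509951
  p = 14/63 = 0.222222: log2(p) = -2.169925, -p*log2(p) = 0.482206
  p = 14/63 = 0.222222: log2(p) = -2.169925, -p*log2(p) = 0.482206
  p = 4/63 = 0.063492: log2(p) = -3.977280, -p*log2(p) = 0.252526
  p = 12/63 = 0.190476: log2(p) = -2.392317, -p*log2(p) = 0.455680
H = 0.158009 + 0.509951 + 0.482206 + 0.482206 + 0.252526 + 0.455680 = 2.340578

H = 2.3406 bits/symbol


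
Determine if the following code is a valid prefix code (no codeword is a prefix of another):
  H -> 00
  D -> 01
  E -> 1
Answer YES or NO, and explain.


Checking each pair (does one codeword prefix another?):
  H='00' vs D='01': no prefix
  H='00' vs E='1': no prefix
  D='01' vs H='00': no prefix
  D='01' vs E='1': no prefix
  E='1' vs H='00': no prefix
  E='1' vs D='01': no prefix
No violation found over all pairs.

YES -- this is a valid prefix code. No codeword is a prefix of any other codeword.


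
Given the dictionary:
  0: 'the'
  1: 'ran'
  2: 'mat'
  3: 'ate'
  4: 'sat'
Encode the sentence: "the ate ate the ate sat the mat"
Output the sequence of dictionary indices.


Look up each word in the dictionary:
  'the' -> 0
  'ate' -> 3
  'ate' -> 3
  'the' -> 0
  'ate' -> 3
  'sat' -> 4
  'the' -> 0
  'mat' -> 2

Encoded: [0, 3, 3, 0, 3, 4, 0, 2]


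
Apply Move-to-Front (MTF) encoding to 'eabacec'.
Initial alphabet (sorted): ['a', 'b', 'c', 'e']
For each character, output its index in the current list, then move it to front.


MTF encoding:
'e': index 3 in ['a', 'b', 'c', 'e'] -> ['e', 'a', 'b', 'c']
'a': index 1 in ['e', 'a', 'b', 'c'] -> ['a', 'e', 'b', 'c']
'b': index 2 in ['a', 'e', 'b', 'c'] -> ['b', 'a', 'e', 'c']
'a': index 1 in ['b', 'a', 'e', 'c'] -> ['a', 'b', 'e', 'c']
'c': index 3 in ['a', 'b', 'e', 'c'] -> ['c', 'a', 'b', 'e']
'e': index 3 in ['c', 'a', 'b', 'e'] -> ['e', 'c', 'a', 'b']
'c': index 1 in ['e', 'c', 'a', 'b'] -> ['c', 'e', 'a', 'b']


Output: [3, 1, 2, 1, 3, 3, 1]


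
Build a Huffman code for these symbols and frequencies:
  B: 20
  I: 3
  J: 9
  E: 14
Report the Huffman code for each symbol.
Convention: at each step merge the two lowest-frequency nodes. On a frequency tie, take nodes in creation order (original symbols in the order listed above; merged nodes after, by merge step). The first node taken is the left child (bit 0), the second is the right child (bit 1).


Huffman tree construction:
Step 1: Merge I(3) + J(9) = 12
Step 2: Merge (I+J)(12) + E(14) = 26
Step 3: Merge B(20) + ((I+J)+E)(26) = 46
Read each symbol's code off the tree from the root (left child = 0, right child = 1).

Codes:
  B: 0 (length 1)
  I: 100 (length 3)
  J: 101 (length 3)
  E: 11 (length 2)
Average code length: 84/46 = 1.8261 bits/symbol


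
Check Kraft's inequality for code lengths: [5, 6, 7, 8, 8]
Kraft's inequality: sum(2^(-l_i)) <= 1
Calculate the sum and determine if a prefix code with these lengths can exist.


Sum = 2^(-5) + 2^(-6) + 2^(-7) + 2^(-8) + 2^(-8)
    = 0.03125 + 0.015625 + 0.0078125 + 0.00390625 + 0.00390625
    = 16/256 = 0.0625
Since 0.0625 <= 1, Kraft's inequality IS satisfied.
A prefix code with these lengths CAN exist.

Kraft sum = 0.0625. Satisfied.


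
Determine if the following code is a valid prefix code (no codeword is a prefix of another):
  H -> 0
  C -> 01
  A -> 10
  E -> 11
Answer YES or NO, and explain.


Checking each pair (does one codeword prefix another?):
  H='0' vs C='01': prefix -- VIOLATION

NO -- this is NOT a valid prefix code. H (0) is a prefix of C (01).


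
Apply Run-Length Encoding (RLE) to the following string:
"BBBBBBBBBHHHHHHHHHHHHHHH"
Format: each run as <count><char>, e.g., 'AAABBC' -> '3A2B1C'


Scanning runs left to right:
  i=0: run of 'B' x 9 -> '9B'
  i=9: run of 'H' x 15 -> '15H'

RLE = 9B15H


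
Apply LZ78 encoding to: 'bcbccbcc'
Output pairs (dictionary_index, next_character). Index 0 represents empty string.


LZ78 encoding steps:
Dictionary: {0: ''}
Step 1: w='' (idx 0), next='b' -> output (0, 'b'), add 'b' as idx 1
Step 2: w='' (idx 0), next='c' -> output (0, 'c'), add 'c' as idx 2
Step 3: w='b' (idx 1), next='c' -> output (1, 'c'), add 'bc' as idx 3
Step 4: w='c' (idx 2), next='b' -> output (2, 'b'), add 'cb' as idx 4
Step 5: w='c' (idx 2), next='c' -> output (2, 'c'), add 'cc' as idx 5


Encoded: [(0, 'b'), (0, 'c'), (1, 'c'), (2, 'b'), (2, 'c')]


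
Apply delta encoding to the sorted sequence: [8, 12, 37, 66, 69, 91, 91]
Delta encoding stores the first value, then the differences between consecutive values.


First value: 8
Deltas:
  12 - 8 = 4
  37 - 12 = 25
  66 - 37 = 29
  69 - 66 = 3
  91 - 69 = 22
  91 - 91 = 0


Delta encoded: [8, 4, 25, 29, 3, 22, 0]


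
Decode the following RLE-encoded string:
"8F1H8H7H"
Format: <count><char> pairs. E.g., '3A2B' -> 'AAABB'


Expanding each <count><char> pair:
  8F -> 'FFFFFFFF'
  1H -> 'H'
  8H -> 'HHHHHHHH'
  7H -> 'HHHHHHH'

Decoded = FFFFFFFFHHHHHHHHHHHHHHHH


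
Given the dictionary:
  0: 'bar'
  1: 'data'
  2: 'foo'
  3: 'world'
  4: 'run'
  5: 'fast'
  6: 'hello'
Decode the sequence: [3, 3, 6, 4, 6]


Look up each index in the dictionary:
  3 -> 'world'
  3 -> 'world'
  6 -> 'hello'
  4 -> 'run'
  6 -> 'hello'

Decoded: "world world hello run hello"


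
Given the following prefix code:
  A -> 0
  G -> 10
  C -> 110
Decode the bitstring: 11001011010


Decoding step by step:
Bits 110 -> C
Bits 0 -> A
Bits 10 -> G
Bits 110 -> C
Bits 10 -> G


Decoded message: CAGCG


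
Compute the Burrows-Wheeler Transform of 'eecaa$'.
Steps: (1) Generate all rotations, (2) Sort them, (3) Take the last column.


Rotations (sorted):
  0: $eecaa -> last char: a
  1: a$eeca -> last char: a
  2: aa$eec -> last char: c
  3: caa$ee -> last char: e
  4: ecaa$e -> last char: e
  5: eecaa$ -> last char: $


BWT = aacee$


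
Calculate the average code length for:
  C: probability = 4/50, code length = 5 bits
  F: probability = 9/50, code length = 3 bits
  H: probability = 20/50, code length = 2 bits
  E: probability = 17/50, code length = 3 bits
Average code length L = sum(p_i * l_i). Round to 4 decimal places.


Weighted contributions p_i * l_i:
  C: (4/50) * 5 = 20/50
  F: (9/50) * 3 = 27/50
  H: (20/50) * 2 = 40/50
  E: (17/50) * 3 = 51/50
Sum = (20 + 27 + 40 + 51)/50 = 138/50

L = 138/50 = 2.7600 bits/symbol


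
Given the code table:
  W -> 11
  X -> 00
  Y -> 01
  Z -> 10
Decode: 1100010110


Decoding:
11 -> W
00 -> X
01 -> Y
01 -> Y
10 -> Z


Result: WXYYZ


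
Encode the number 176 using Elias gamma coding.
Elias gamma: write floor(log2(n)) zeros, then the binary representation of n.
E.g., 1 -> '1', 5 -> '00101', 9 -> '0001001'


num_bits = floor(log2(176)) + 1 = 8
leading_zeros = num_bits - 1 = 7
binary(176) = 10110000

Elias gamma(176) = '0000000' + '10110000' = 000000010110000 (15 bits)


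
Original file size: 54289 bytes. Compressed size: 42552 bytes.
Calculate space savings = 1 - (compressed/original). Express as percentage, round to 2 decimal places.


ratio = compressed/original = 42552/54289 = 0.783805
savings = 1 - ratio = 1 - 0.783805 = 0.216195
as a percentage: 0.216195 * 100 = 21.62%

Space savings = 1 - 42552/54289 = 21.62%


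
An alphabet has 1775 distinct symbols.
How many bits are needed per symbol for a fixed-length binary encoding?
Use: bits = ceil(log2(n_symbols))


log2(1775) = 10.7936
Bracket: 2^10 = 1024 < 1775 <= 2^11 = 2048
So ceil(log2(1775)) = 11

bits = ceil(log2(1775)) = ceil(10.7936) = 11 bits


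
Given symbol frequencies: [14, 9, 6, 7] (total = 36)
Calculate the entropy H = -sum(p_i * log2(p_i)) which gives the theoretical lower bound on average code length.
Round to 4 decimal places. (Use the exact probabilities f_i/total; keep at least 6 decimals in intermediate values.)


Per-symbol terms -p_i * log2(p_i) with p_i = f_i/36:
  p = 14/36 = 0.388889: log2(p) = -1.362570, -p*log2(p) = 0.529888
  p = 9/36 = 0.250000: log2(p) = -2.000000, -p*log2(p) = 0.500000
  p = 6/36 = 0.166667: log2(p) = -2.584963, -p*log2(p) = 0.430827
  p = 7/36 = 0.194444: log2(p) = -2.362570, -p*log2(p) = 0.459389
H = 0.529888 + 0.500000 + 0.430827 + 0.459389 = 1.920104

H = 1.9201 bits/symbol


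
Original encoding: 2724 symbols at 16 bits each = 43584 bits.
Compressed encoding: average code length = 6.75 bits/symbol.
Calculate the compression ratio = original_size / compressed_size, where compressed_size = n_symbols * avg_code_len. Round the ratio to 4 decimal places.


original_size = n_symbols * orig_bits = 2724 * 16 = 43584 bits
compressed_size = n_symbols * avg_code_len = 2724 * 6.75 = 18387.0 bits
ratio = original_size / compressed_size = 43584 / 18387.0 = 2.3704

Compression ratio = 2.3704


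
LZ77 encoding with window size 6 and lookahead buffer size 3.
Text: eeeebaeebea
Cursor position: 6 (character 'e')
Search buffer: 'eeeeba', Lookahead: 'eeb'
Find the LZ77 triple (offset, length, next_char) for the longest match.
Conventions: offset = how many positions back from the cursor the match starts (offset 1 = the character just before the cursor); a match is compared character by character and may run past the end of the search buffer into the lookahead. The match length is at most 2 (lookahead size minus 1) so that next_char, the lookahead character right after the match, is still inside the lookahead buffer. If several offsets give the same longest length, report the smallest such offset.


Try each offset into the search buffer:
  offset=1 (pos 5, char 'a'): match length 0
  offset=2 (pos 4, char 'b'): match length 0
  offset=3 (pos 3, char 'e'): match length 1
  offset=4 (pos 2, char 'e'): match length 2
  offset=5 (pos 1, char 'e'): match length 2
  offset=6 (pos 0, char 'e'): match length 2
Longest match has length 2, found at offsets 4, 5, 6; take the smallest, offset 4.
next_char = character at position 6 + 2 = 8 -> 'b'

Best match: offset=4, length=2 (matching 'ee' starting at position 2)
LZ77 triple: (4, 2, 'b')


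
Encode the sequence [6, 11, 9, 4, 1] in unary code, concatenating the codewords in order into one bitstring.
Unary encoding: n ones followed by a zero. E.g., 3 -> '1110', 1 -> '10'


Encode each number as n ones followed by a terminating 0:
  6 -> 1111110 (7 bits)
  11 -> 111111111110 (12 bits)
  9 -> 1111111110 (10 bits)
  4 -> 11110 (5 bits)
  1 -> 10 (2 bits)
Total length = 7 + 12 + 10 + 5 + 2 = 36 bits.

Unary([6, 11, 9, 4, 1]) = 111111011111111111011111111101111010 (36 bits)


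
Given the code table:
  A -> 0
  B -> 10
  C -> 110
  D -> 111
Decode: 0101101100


Decoding:
0 -> A
10 -> B
110 -> C
110 -> C
0 -> A


Result: ABCCA


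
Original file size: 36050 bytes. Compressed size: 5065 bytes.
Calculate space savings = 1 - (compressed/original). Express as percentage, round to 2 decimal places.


ratio = compressed/original = 5065/36050 = 0.140499
savings = 1 - ratio = 1 - 0.140499 = 0.859501
as a percentage: 0.859501 * 100 = 85.95%

Space savings = 1 - 5065/36050 = 85.95%


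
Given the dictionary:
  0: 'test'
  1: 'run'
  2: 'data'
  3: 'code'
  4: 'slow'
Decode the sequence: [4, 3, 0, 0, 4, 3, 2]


Look up each index in the dictionary:
  4 -> 'slow'
  3 -> 'code'
  0 -> 'test'
  0 -> 'test'
  4 -> 'slow'
  3 -> 'code'
  2 -> 'data'

Decoded: "slow code test test slow code data"


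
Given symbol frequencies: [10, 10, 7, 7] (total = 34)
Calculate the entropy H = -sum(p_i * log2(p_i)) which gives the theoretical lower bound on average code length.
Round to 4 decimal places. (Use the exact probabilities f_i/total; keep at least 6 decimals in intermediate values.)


Per-symbol terms -p_i * log2(p_i) with p_i = f_i/34:
  p = 10/34 = 0.294118: log2(p) = -1.765535, -p*log2(p) = 0.519275
  p = 10/34 = 0.294118: log2(p) = -1.765535, -p*log2(p) = 0.519275
  p = 7/34 = 0.205882: log2(p) = -2.280108, -p*log2(p) = 0.469434
  p = 7/34 = 0.205882: log2(p) = -2.280108, -p*log2(p) = 0.469434
H = 0.519275 + 0.519275 + 0.469434 + 0.469434 = 1.977418

H = 1.9774 bits/symbol


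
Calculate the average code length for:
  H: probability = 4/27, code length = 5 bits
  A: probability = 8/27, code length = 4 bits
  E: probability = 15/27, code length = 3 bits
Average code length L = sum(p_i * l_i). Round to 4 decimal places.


Weighted contributions p_i * l_i:
  H: (4/27) * 5 = 20/27
  A: (8/27) * 4 = 32/27
  E: (15/27) * 3 = 45/27
Sum = (20 + 32 + 45)/27 = 97/27

L = 97/27 = 3.5926 bits/symbol


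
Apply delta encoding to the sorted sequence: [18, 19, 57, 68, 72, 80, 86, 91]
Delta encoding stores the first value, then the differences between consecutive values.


First value: 18
Deltas:
  19 - 18 = 1
  57 - 19 = 38
  68 - 57 = 11
  72 - 68 = 4
  80 - 72 = 8
  86 - 80 = 6
  91 - 86 = 5


Delta encoded: [18, 1, 38, 11, 4, 8, 6, 5]


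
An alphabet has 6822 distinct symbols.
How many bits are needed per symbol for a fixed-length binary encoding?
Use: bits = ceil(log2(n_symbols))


log2(6822) = 12.736
Bracket: 2^12 = 4096 < 6822 <= 2^13 = 8192
So ceil(log2(6822)) = 13

bits = ceil(log2(6822)) = ceil(12.736) = 13 bits


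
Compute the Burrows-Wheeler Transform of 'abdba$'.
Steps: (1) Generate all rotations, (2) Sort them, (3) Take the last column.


Rotations (sorted):
  0: $abdba -> last char: a
  1: a$abdb -> last char: b
  2: abdba$ -> last char: $
  3: ba$abd -> last char: d
  4: bdba$a -> last char: a
  5: dba$ab -> last char: b


BWT = ab$dab


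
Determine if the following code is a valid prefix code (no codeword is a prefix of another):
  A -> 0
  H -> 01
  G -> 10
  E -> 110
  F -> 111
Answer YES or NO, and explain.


Checking each pair (does one codeword prefix another?):
  A='0' vs H='01': prefix -- VIOLATION

NO -- this is NOT a valid prefix code. A (0) is a prefix of H (01).


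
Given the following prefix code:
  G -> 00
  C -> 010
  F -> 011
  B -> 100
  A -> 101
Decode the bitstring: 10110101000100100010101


Decoding step by step:
Bits 101 -> A
Bits 101 -> A
Bits 010 -> C
Bits 00 -> G
Bits 100 -> B
Bits 100 -> B
Bits 010 -> C
Bits 101 -> A


Decoded message: AACGBBCA


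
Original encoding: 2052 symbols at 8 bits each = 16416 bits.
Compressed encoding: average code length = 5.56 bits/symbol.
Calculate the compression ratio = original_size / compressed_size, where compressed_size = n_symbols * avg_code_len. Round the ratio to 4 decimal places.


original_size = n_symbols * orig_bits = 2052 * 8 = 16416 bits
compressed_size = n_symbols * avg_code_len = 2052 * 5.56 = 11409.12 bits
ratio = original_size / compressed_size = 16416 / 11409.12 = 1.4388

Compression ratio = 1.4388


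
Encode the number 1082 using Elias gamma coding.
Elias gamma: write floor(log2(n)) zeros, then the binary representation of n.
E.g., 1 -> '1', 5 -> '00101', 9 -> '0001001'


num_bits = floor(log2(1082)) + 1 = 11
leading_zeros = num_bits - 1 = 10
binary(1082) = 10000111010

Elias gamma(1082) = '0000000000' + '10000111010' = 000000000010000111010 (21 bits)


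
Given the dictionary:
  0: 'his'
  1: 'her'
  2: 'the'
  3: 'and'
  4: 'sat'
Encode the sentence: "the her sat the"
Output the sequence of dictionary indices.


Look up each word in the dictionary:
  'the' -> 2
  'her' -> 1
  'sat' -> 4
  'the' -> 2

Encoded: [2, 1, 4, 2]


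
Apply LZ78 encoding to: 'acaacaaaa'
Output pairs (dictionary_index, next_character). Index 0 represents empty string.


LZ78 encoding steps:
Dictionary: {0: ''}
Step 1: w='' (idx 0), next='a' -> output (0, 'a'), add 'a' as idx 1
Step 2: w='' (idx 0), next='c' -> output (0, 'c'), add 'c' as idx 2
Step 3: w='a' (idx 1), next='a' -> output (1, 'a'), add 'aa' as idx 3
Step 4: w='c' (idx 2), next='a' -> output (2, 'a'), add 'ca' as idx 4
Step 5: w='aa' (idx 3), next='a' -> output (3, 'a'), add 'aaa' as idx 5


Encoded: [(0, 'a'), (0, 'c'), (1, 'a'), (2, 'a'), (3, 'a')]


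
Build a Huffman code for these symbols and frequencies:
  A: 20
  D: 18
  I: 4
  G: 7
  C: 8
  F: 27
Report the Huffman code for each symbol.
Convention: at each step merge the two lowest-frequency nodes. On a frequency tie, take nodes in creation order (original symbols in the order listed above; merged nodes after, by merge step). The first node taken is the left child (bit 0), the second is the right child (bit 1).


Huffman tree construction:
Step 1: Merge I(4) + G(7) = 11
Step 2: Merge C(8) + (I+G)(11) = 19
Step 3: Merge D(18) + (C+(I+G))(19) = 37
Step 4: Merge A(20) + F(27) = 47
Step 5: Merge (D+(C+(I+G)))(37) + (A+F)(47) = 84
Read each symbol's code off the tree from the root (left child = 0, right child = 1).

Codes:
  A: 10 (length 2)
  D: 00 (length 2)
  I: 0110 (length 4)
  G: 0111 (length 4)
  C: 010 (length 3)
  F: 11 (length 2)
Average code length: 198/84 = 2.3571 bits/symbol


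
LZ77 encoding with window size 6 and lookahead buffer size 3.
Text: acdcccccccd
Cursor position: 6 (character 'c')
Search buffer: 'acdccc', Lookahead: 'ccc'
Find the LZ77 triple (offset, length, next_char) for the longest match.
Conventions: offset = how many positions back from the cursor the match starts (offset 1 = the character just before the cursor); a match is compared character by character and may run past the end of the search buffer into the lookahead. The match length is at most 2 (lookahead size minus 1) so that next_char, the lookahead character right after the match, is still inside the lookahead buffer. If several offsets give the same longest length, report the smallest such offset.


Try each offset into the search buffer:
  offset=1 (pos 5, char 'c'): match length 2
  offset=2 (pos 4, char 'c'): match length 2
  offset=3 (pos 3, char 'c'): match length 2
  offset=4 (pos 2, char 'd'): match length 0
  offset=5 (pos 1, char 'c'): match length 1
  offset=6 (pos 0, char 'a'): match length 0
Longest match has length 2, found at offsets 1, 2, 3; take the smallest, offset 1.
next_char = character at position 6 + 2 = 8 -> 'c'

Best match: offset=1, length=2 (matching 'cc' starting at position 5)
LZ77 triple: (1, 2, 'c')


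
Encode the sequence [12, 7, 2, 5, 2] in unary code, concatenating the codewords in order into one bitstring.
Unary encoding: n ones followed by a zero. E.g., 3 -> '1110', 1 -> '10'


Encode each number as n ones followed by a terminating 0:
  12 -> 1111111111110 (13 bits)
  7 -> 11111110 (8 bits)
  2 -> 110 (3 bits)
  5 -> 111110 (6 bits)
  2 -> 110 (3 bits)
Total length = 13 + 8 + 3 + 6 + 3 = 33 bits.

Unary([12, 7, 2, 5, 2]) = 111111111111011111110110111110110 (33 bits)


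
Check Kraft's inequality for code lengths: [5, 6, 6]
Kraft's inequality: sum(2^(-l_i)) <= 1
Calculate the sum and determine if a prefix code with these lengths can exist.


Sum = 2^(-5) + 2^(-6) + 2^(-6)
    = 0.03125 + 0.015625 + 0.015625
    = 4/64 = 0.0625
Since 0.0625 <= 1, Kraft's inequality IS satisfied.
A prefix code with these lengths CAN exist.

Kraft sum = 0.0625. Satisfied.


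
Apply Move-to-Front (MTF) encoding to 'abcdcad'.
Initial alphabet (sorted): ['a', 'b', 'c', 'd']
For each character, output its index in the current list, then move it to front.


MTF encoding:
'a': index 0 in ['a', 'b', 'c', 'd'] -> ['a', 'b', 'c', 'd']
'b': index 1 in ['a', 'b', 'c', 'd'] -> ['b', 'a', 'c', 'd']
'c': index 2 in ['b', 'a', 'c', 'd'] -> ['c', 'b', 'a', 'd']
'd': index 3 in ['c', 'b', 'a', 'd'] -> ['d', 'c', 'b', 'a']
'c': index 1 in ['d', 'c', 'b', 'a'] -> ['c', 'd', 'b', 'a']
'a': index 3 in ['c', 'd', 'b', 'a'] -> ['a', 'c', 'd', 'b']
'd': index 2 in ['a', 'c', 'd', 'b'] -> ['d', 'a', 'c', 'b']


Output: [0, 1, 2, 3, 1, 3, 2]


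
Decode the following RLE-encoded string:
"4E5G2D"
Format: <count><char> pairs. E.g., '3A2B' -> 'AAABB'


Expanding each <count><char> pair:
  4E -> 'EEEE'
  5G -> 'GGGGG'
  2D -> 'DD'

Decoded = EEEEGGGGGDD


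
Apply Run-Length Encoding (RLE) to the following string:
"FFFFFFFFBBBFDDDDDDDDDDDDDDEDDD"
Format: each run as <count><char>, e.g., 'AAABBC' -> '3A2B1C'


Scanning runs left to right:
  i=0: run of 'F' x 8 -> '8F'
  i=8: run of 'B' x 3 -> '3B'
  i=11: run of 'F' x 1 -> '1F'
  i=12: run of 'D' x 14 -> '14D'
  i=26: run of 'E' x 1 -> '1E'
  i=27: run of 'D' x 3 -> '3D'

RLE = 8F3B1F14D1E3D


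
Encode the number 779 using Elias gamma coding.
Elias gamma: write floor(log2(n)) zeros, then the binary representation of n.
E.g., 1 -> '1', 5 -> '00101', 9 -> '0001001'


num_bits = floor(log2(779)) + 1 = 10
leading_zeros = num_bits - 1 = 9
binary(779) = 1100001011

Elias gamma(779) = '000000000' + '1100001011' = 0000000001100001011 (19 bits)


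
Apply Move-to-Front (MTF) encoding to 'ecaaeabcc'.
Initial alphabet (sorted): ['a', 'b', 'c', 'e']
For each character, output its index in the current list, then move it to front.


MTF encoding:
'e': index 3 in ['a', 'b', 'c', 'e'] -> ['e', 'a', 'b', 'c']
'c': index 3 in ['e', 'a', 'b', 'c'] -> ['c', 'e', 'a', 'b']
'a': index 2 in ['c', 'e', 'a', 'b'] -> ['a', 'c', 'e', 'b']
'a': index 0 in ['a', 'c', 'e', 'b'] -> ['a', 'c', 'e', 'b']
'e': index 2 in ['a', 'c', 'e', 'b'] -> ['e', 'a', 'c', 'b']
'a': index 1 in ['e', 'a', 'c', 'b'] -> ['a', 'e', 'c', 'b']
'b': index 3 in ['a', 'e', 'c', 'b'] -> ['b', 'a', 'e', 'c']
'c': index 3 in ['b', 'a', 'e', 'c'] -> ['c', 'b', 'a', 'e']
'c': index 0 in ['c', 'b', 'a', 'e'] -> ['c', 'b', 'a', 'e']


Output: [3, 3, 2, 0, 2, 1, 3, 3, 0]


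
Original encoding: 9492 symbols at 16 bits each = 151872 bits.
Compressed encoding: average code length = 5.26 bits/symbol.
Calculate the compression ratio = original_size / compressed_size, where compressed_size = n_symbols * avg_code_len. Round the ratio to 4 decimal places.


original_size = n_symbols * orig_bits = 9492 * 16 = 151872 bits
compressed_size = n_symbols * avg_code_len = 9492 * 5.26 = 49927.92 bits
ratio = original_size / compressed_size = 151872 / 49927.92 = 3.0418

Compression ratio = 3.0418


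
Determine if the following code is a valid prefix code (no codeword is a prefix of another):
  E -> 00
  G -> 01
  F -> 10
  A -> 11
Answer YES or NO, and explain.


Checking each pair (does one codeword prefix another?):
  E='00' vs G='01': no prefix
  E='00' vs F='10': no prefix
  E='00' vs A='11': no prefix
  G='01' vs E='00': no prefix
  G='01' vs F='10': no prefix
  G='01' vs A='11': no prefix
  F='10' vs E='00': no prefix
  F='10' vs G='01': no prefix
  F='10' vs A='11': no prefix
  A='11' vs E='00': no prefix
  A='11' vs G='01': no prefix
  A='11' vs F='10': no prefix
No violation found over all pairs.

YES -- this is a valid prefix code. No codeword is a prefix of any other codeword.


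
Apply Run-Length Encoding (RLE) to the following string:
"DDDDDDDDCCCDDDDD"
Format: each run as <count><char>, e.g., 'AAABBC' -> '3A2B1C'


Scanning runs left to right:
  i=0: run of 'D' x 8 -> '8D'
  i=8: run of 'C' x 3 -> '3C'
  i=11: run of 'D' x 5 -> '5D'

RLE = 8D3C5D


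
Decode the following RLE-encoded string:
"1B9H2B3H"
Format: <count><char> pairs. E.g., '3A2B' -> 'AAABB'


Expanding each <count><char> pair:
  1B -> 'B'
  9H -> 'HHHHHHHHH'
  2B -> 'BB'
  3H -> 'HHH'

Decoded = BHHHHHHHHHBBHHH


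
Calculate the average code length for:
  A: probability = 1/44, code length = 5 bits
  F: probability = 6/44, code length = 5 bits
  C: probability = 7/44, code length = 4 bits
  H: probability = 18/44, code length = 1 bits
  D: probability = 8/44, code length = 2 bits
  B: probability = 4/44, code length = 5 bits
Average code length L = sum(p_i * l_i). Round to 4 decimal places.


Weighted contributions p_i * l_i:
  A: (1/44) * 5 = 5/44
  F: (6/44) * 5 = 30/44
  C: (7/44) * 4 = 28/44
  H: (18/44) * 1 = 18/44
  D: (8/44) * 2 = 16/44
  B: (4/44) * 5 = 20/44
Sum = (5 + 30 + 28 + 18 + 16 + 20)/44 = 117/44

L = 117/44 = 2.6591 bits/symbol


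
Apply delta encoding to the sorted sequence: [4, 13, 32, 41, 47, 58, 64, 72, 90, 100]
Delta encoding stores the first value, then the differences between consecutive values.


First value: 4
Deltas:
  13 - 4 = 9
  32 - 13 = 19
  41 - 32 = 9
  47 - 41 = 6
  58 - 47 = 11
  64 - 58 = 6
  72 - 64 = 8
  90 - 72 = 18
  100 - 90 = 10


Delta encoded: [4, 9, 19, 9, 6, 11, 6, 8, 18, 10]


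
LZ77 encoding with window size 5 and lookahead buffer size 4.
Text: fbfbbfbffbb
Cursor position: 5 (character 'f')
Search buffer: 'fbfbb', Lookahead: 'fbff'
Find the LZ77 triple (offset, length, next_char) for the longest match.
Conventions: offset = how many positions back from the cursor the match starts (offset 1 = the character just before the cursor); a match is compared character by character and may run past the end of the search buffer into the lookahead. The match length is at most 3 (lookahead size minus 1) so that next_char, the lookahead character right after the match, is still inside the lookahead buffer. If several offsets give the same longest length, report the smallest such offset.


Try each offset into the search buffer:
  offset=1 (pos 4, char 'b'): match length 0
  offset=2 (pos 3, char 'b'): match length 0
  offset=3 (pos 2, char 'f'): match length 2
  offset=4 (pos 1, char 'b'): match length 0
  offset=5 (pos 0, char 'f'): match length 3
Longest match has length 3 at offset 5.
next_char = character at position 5 + 3 = 8 -> 'f'

Best match: offset=5, length=3 (matching 'fbf' starting at position 0)
LZ77 triple: (5, 3, 'f')


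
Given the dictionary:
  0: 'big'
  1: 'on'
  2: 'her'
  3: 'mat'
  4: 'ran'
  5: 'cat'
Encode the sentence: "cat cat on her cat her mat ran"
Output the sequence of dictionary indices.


Look up each word in the dictionary:
  'cat' -> 5
  'cat' -> 5
  'on' -> 1
  'her' -> 2
  'cat' -> 5
  'her' -> 2
  'mat' -> 3
  'ran' -> 4

Encoded: [5, 5, 1, 2, 5, 2, 3, 4]


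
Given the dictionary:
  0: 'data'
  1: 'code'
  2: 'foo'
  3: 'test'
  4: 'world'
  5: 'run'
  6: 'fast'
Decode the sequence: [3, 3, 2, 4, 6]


Look up each index in the dictionary:
  3 -> 'test'
  3 -> 'test'
  2 -> 'foo'
  4 -> 'world'
  6 -> 'fast'

Decoded: "test test foo world fast"


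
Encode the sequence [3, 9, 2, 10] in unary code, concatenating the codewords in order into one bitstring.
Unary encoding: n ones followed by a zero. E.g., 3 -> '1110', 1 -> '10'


Encode each number as n ones followed by a terminating 0:
  3 -> 1110 (4 bits)
  9 -> 1111111110 (10 bits)
  2 -> 110 (3 bits)
  10 -> 11111111110 (11 bits)
Total length = 4 + 10 + 3 + 11 = 28 bits.

Unary([3, 9, 2, 10]) = 1110111111111011011111111110 (28 bits)


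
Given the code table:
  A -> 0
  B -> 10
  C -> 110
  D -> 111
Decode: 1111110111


Decoding:
111 -> D
111 -> D
0 -> A
111 -> D


Result: DDAD


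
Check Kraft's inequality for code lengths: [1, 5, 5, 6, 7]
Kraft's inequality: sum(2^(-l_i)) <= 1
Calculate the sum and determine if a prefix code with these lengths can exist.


Sum = 2^(-1) + 2^(-5) + 2^(-5) + 2^(-6) + 2^(-7)
    = 0.5 + 0.03125 + 0.03125 + 0.015625 + 0.0078125
    = 75/128 = 0.5859375
Since 0.5859375 <= 1, Kraft's inequality IS satisfied.
A prefix code with these lengths CAN exist.

Kraft sum = 0.5859375. Satisfied.


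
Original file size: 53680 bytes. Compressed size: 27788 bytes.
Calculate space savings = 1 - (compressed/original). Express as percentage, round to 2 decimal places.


ratio = compressed/original = 27788/53680 = 0.51766
savings = 1 - ratio = 1 - 0.51766 = 0.48234
as a percentage: 0.48234 * 100 = 48.23%

Space savings = 1 - 27788/53680 = 48.23%


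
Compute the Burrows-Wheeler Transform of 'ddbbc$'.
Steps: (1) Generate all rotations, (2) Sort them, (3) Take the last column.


Rotations (sorted):
  0: $ddbbc -> last char: c
  1: bbc$dd -> last char: d
  2: bc$ddb -> last char: b
  3: c$ddbb -> last char: b
  4: dbbc$d -> last char: d
  5: ddbbc$ -> last char: $


BWT = cdbbd$


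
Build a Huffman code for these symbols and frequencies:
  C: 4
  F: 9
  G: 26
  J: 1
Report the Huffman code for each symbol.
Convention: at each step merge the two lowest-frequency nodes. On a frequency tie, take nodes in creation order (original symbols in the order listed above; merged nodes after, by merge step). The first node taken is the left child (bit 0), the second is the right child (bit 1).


Huffman tree construction:
Step 1: Merge J(1) + C(4) = 5
Step 2: Merge (J+C)(5) + F(9) = 14
Step 3: Merge ((J+C)+F)(14) + G(26) = 40
Read each symbol's code off the tree from the root (left child = 0, right child = 1).

Codes:
  C: 001 (length 3)
  F: 01 (length 2)
  G: 1 (length 1)
  J: 000 (length 3)
Average code length: 59/40 = 1.4750 bits/symbol


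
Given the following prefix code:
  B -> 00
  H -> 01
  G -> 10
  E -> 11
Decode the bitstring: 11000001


Decoding step by step:
Bits 11 -> E
Bits 00 -> B
Bits 00 -> B
Bits 01 -> H


Decoded message: EBBH


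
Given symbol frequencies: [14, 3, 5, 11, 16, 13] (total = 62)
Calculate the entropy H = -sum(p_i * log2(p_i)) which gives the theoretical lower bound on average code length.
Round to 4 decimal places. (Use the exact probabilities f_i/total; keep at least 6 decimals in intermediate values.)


Per-symbol terms -p_i * log2(p_i) with p_i = f_i/62:
  p = 14/62 = 0.225806: log2(p) = -2.146841, -p*log2(p) = 0.484771
  p = 3/62 = 0.048387: log2(p) = -4.369234, -p*log2(p) = 0.211415
  p = 5/62 = 0.080645: log2(p) = -3.632268, -p*log2(p) = 0.292925
  p = 11/62 = 0.177419: log2(p) = -2.494765, -p*log2(p) = 0.442620
  p = 16/62 = 0.258065: log2(p) = -1.954196, -p*log2(p) = 0.504309
  p = 13/62 = 0.209677: log2(p) = -2.253757, -p*log2(p) = 0.472562
H = 0.484771 + 0.211415 + 0.292925 + 0.442620 + 0.504309 + 0.472562 = 2.408602

H = 2.4086 bits/symbol


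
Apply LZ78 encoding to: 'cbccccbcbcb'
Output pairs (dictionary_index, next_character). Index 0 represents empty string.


LZ78 encoding steps:
Dictionary: {0: ''}
Step 1: w='' (idx 0), next='c' -> output (0, 'c'), add 'c' as idx 1
Step 2: w='' (idx 0), next='b' -> output (0, 'b'), add 'b' as idx 2
Step 3: w='c' (idx 1), next='c' -> output (1, 'c'), add 'cc' as idx 3
Step 4: w='cc' (idx 3), next='b' -> output (3, 'b'), add 'ccb' as idx 4
Step 5: w='c' (idx 1), next='b' -> output (1, 'b'), add 'cb' as idx 5
Step 6: w='cb' (idx 5), end of input -> output (5, '')


Encoded: [(0, 'c'), (0, 'b'), (1, 'c'), (3, 'b'), (1, 'b'), (5, '')]


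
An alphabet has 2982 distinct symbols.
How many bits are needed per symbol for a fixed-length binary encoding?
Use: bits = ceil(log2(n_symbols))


log2(2982) = 11.5421
Bracket: 2^11 = 2048 < 2982 <= 2^12 = 4096
So ceil(log2(2982)) = 12

bits = ceil(log2(2982)) = ceil(11.5421) = 12 bits


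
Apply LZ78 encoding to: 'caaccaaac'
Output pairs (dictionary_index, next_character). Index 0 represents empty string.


LZ78 encoding steps:
Dictionary: {0: ''}
Step 1: w='' (idx 0), next='c' -> output (0, 'c'), add 'c' as idx 1
Step 2: w='' (idx 0), next='a' -> output (0, 'a'), add 'a' as idx 2
Step 3: w='a' (idx 2), next='c' -> output (2, 'c'), add 'ac' as idx 3
Step 4: w='c' (idx 1), next='a' -> output (1, 'a'), add 'ca' as idx 4
Step 5: w='a' (idx 2), next='a' -> output (2, 'a'), add 'aa' as idx 5
Step 6: w='c' (idx 1), end of input -> output (1, '')


Encoded: [(0, 'c'), (0, 'a'), (2, 'c'), (1, 'a'), (2, 'a'), (1, '')]


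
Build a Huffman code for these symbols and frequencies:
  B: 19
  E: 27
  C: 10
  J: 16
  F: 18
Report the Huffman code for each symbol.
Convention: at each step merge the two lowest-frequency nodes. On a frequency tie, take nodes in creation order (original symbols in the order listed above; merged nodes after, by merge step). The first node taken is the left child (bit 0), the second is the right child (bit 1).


Huffman tree construction:
Step 1: Merge C(10) + J(16) = 26
Step 2: Merge F(18) + B(19) = 37
Step 3: Merge (C+J)(26) + E(27) = 53
Step 4: Merge (F+B)(37) + ((C+J)+E)(53) = 90
Read each symbol's code off the tree from the root (left child = 0, right child = 1).

Codes:
  B: 01 (length 2)
  E: 11 (length 2)
  C: 100 (length 3)
  J: 101 (length 3)
  F: 00 (length 2)
Average code length: 206/90 = 2.2889 bits/symbol


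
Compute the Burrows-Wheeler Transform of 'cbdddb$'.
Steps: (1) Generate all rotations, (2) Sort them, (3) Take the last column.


Rotations (sorted):
  0: $cbdddb -> last char: b
  1: b$cbddd -> last char: d
  2: bdddb$c -> last char: c
  3: cbdddb$ -> last char: $
  4: db$cbdd -> last char: d
  5: ddb$cbd -> last char: d
  6: dddb$cb -> last char: b


BWT = bdc$ddb


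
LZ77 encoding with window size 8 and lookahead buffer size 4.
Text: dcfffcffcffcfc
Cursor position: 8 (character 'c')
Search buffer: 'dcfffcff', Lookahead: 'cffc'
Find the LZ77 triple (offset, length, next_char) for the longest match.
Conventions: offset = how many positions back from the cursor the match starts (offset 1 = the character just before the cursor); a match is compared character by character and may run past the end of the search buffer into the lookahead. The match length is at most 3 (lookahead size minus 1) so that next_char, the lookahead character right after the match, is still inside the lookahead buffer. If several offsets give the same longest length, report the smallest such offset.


Try each offset into the search buffer:
  offset=1 (pos 7, char 'f'): match length 0
  offset=2 (pos 6, char 'f'): match length 0
  offset=3 (pos 5, char 'c'): match length 3
  offset=4 (pos 4, char 'f'): match length 0
  offset=5 (pos 3, char 'f'): match length 0
  offset=6 (pos 2, char 'f'): match length 0
  offset=7 (pos 1, char 'c'): match length 3
  offset=8 (pos 0, char 'd'): match length 0
Longest match has length 3, found at offsets 3, 7; take the smallest, offset 3.
next_char = character at position 8 + 3 = 11 -> 'c'

Best match: offset=3, length=3 (matching 'cff' starting at position 5)
LZ77 triple: (3, 3, 'c')


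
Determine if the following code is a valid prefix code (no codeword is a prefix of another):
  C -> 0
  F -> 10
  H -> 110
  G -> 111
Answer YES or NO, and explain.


Checking each pair (does one codeword prefix another?):
  C='0' vs F='10': no prefix
  C='0' vs H='110': no prefix
  C='0' vs G='111': no prefix
  F='10' vs C='0': no prefix
  F='10' vs H='110': no prefix
  F='10' vs G='111': no prefix
  H='110' vs C='0': no prefix
  H='110' vs F='10': no prefix
  H='110' vs G='111': no prefix
  G='111' vs C='0': no prefix
  G='111' vs F='10': no prefix
  G='111' vs H='110': no prefix
No violation found over all pairs.

YES -- this is a valid prefix code. No codeword is a prefix of any other codeword.


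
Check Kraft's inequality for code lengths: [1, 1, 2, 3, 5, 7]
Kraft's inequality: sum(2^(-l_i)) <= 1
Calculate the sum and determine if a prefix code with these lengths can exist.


Sum = 2^(-1) + 2^(-1) + 2^(-2) + 2^(-3) + 2^(-5) + 2^(-7)
    = 0.5 + 0.5 + 0.25 + 0.125 + 0.03125 + 0.0078125
    = 181/128 = 1.4140625
Since 1.4140625 > 1, Kraft's inequality is NOT satisfied.
A prefix code with these lengths CANNOT exist.

Kraft sum = 1.4140625. Not satisfied.
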